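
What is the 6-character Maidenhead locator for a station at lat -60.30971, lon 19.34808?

JC99qq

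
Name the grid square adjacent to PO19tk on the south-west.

Longitude subsquare t = 19; −1 → 18 = s.
Latitude subsquare k = 10; −1 → 9 = j.

PO19sj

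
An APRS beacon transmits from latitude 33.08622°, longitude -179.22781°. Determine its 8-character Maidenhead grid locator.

AM03jc20

Offset from 180°W / 90°S: lon 0.77219°, lat 123.08622°.
Field (20°×10°, letters A–R): 0.77219/20 → 0 → A, 123.08622/10 → 12 → M; chars AM.
Square (2°×1°, digits 0–9): 0.77219/2 → 0, 3.08622/1 → 3; chars 03.
Subsquare (5′×2.5′, letters a–x): 0.77219/0.0833333 → 9 → j, 0.08622/0.0416667 → 2 → c; chars jc.
Extended square (30″×15″, digits 0–9): 0.02219/0.00833333 → 2, 0.00289/0.00416667 → 0; chars 20.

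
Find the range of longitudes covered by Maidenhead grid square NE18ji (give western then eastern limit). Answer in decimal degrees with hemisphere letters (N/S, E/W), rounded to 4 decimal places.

Field N=13, E=4: +13·20° lon, +4·10° lat → SW at lon 80°, lat -50°.
Square 1, 8: +1·2° lon, +8·1° lat → SW at lon 82°, lat -42°.
Subsquare j=9, i=8: +9·0.0833333° lon, +8·0.0416667° lat → SW at lon 82.75°, lat -41.6667°.
Cell spans 0.0833333° lon × 0.0416667° lat.
west 82.7500° E, east 82.8333° E.

82.7500° E, 82.8333° E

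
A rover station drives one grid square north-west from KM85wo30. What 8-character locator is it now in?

Longitude extended square 3; −1 → 2.
Latitude extended square 0; +1 → 1.

KM85wo21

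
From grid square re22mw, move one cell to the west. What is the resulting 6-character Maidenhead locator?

RE22lw

Longitude subsquare m = 12; −1 → 11 = l.
The latitude characters are unchanged.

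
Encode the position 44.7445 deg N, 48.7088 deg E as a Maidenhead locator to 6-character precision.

LN44ir

Offset from 180°W / 90°S: lon 228.7088°, lat 134.7445°.
Field (20°×10°, letters A–R): lon ⌊228.7088/20⌋ = 11 → L; lat ⌊134.7445/10⌋ = 13 → N.
Square (2°×1°, digits 0–9): lon ⌊8.7088/2⌋ = 4; lat ⌊4.7445/1⌋ = 4.
Subsquare (5′×2.5′, letters a–x): lon ⌊0.7088/0.0833333⌋ = 8 → i; lat ⌊0.7445/0.0416667⌋ = 17 → r.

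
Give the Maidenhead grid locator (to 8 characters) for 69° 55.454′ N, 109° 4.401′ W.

DP59lw11

Offset from 180°W / 90°S: lon 70.92665°, lat 159.92423°.
Field: 70.92665/20 → 3 → D, 159.92423/10 → 15 → P; chars DP.
Square: 10.92665/2 → 5, 9.92423/1 → 9; chars 59.
Subsquare: 0.92665/0.0833333 → 11 → l, 0.92423/0.0416667 → 22 → w; chars lw.
Extended square: 0.00998/0.00833333 → 1, 0.00757/0.00416667 → 1; chars 11.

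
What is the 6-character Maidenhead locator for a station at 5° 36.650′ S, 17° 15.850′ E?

Offset from 180°W / 90°S: lon 197.2642°, lat 84.3892°.
Field (20°×10°, letters A–R): lon ⌊197.2642/20⌋ = 9 → J; lat ⌊84.3892/10⌋ = 8 → I.
Square (2°×1°, digits 0–9): lon ⌊17.2642/2⌋ = 8; lat ⌊4.3892/1⌋ = 4.
Subsquare (5′×2.5′, letters a–x): lon ⌊1.2642/0.0833333⌋ = 15 → p; lat ⌊0.3892/0.0416667⌋ = 9 → j.

JI84pj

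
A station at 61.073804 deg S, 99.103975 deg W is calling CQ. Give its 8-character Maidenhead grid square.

EC08kw72

Shift to the Maidenhead origin (180°W, 90°S): lon 80.89602, lat 28.92620.
Field: lon ⌊80.89602/20⌋ = 4 → E; lat ⌊28.92620/10⌋ = 2 → C.
Square: lon ⌊0.89602/2⌋ = 0; lat ⌊8.92620/1⌋ = 8.
Subsquare: lon ⌊0.89602/0.0833333⌋ = 10 → k; lat ⌊0.92620/0.0416667⌋ = 22 → w.
Extended square: lon ⌊0.06269/0.00833333⌋ = 7; lat ⌊0.00953/0.00416667⌋ = 2.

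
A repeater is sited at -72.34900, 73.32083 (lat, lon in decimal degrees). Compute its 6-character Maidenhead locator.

Shift to the Maidenhead origin (180°W, 90°S): lon 253.3208, lat 17.6510.
Field: 253.3208/20 → 12 → M, 17.6510/10 → 1 → B; chars MB.
Square: 13.3208/2 → 6, 7.6510/1 → 7; chars 67.
Subsquare: 1.3208/0.0833333 → 15 → p, 0.6510/0.0416667 → 15 → p; chars pp.

MB67pp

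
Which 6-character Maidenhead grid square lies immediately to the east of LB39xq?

Longitude subsquare x = 23; +1 → 24, wraps to 0 = a, carry into square.
Longitude square 3; +1 → 4.
The latitude characters are unchanged.

LB49aq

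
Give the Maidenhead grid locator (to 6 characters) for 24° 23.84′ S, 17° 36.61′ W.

Offset from 180°W / 90°S: lon 162.3898°, lat 65.6027°.
Field (20°×10°, letters A–R): 162.3898/20 → 8 → I, 65.6027/10 → 6 → G; chars IG.
Square (2°×1°, digits 0–9): 2.3898/2 → 1, 5.6027/1 → 5; chars 15.
Subsquare (5′×2.5′, letters a–x): 0.3898/0.0833333 → 4 → e, 0.6027/0.0416667 → 14 → o; chars eo.

IG15eo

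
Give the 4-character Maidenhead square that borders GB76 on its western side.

Longitude square 7; −1 → 6.
The latitude characters are unchanged.

GB66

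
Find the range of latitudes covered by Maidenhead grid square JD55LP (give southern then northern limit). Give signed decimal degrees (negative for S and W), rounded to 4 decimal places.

-54.3750, -54.3333

Field J=9, D=3: +9·20° lon, +3·10° lat → SW at lon 0°, lat -60°.
Square 5, 5: +5·2° lon, +5·1° lat → SW at lon 10°, lat -55°.
Subsquare l=11, p=15: +11·0.0833333° lon, +15·0.0416667° lat → SW at lon 10.9167°, lat -54.375°.
Cell spans 0.0833333° lon × 0.0416667° lat.
south -54.3750, north -54.3333.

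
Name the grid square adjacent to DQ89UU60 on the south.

DQ89ut69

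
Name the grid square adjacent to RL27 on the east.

RL37

Longitude square 2; +1 → 3.
The latitude characters are unchanged.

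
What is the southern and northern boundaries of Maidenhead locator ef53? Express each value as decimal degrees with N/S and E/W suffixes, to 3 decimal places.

37.000° S, 36.000° S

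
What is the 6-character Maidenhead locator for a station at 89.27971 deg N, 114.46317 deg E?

Shift to the Maidenhead origin (180°W, 90°S): lon 294.4632, lat 179.2797.
Field: 294.4632/20 → 14 → O, 179.2797/10 → 17 → R; chars OR.
Square: 14.4632/2 → 7, 9.2797/1 → 9; chars 79.
Subsquare: 0.4632/0.0833333 → 5 → f, 0.2797/0.0416667 → 6 → g; chars fg.

OR79fg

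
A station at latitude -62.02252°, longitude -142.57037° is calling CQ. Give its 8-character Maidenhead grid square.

BC87rx14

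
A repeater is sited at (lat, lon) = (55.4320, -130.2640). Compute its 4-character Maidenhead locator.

CO45

Shift to the Maidenhead origin (180°W, 90°S): lon 49.74, lat 145.43.
Field: lon ⌊49.74/20⌋ = 2 → C; lat ⌊145.43/10⌋ = 14 → O.
Square: lon ⌊9.74/2⌋ = 4; lat ⌊5.43/1⌋ = 5.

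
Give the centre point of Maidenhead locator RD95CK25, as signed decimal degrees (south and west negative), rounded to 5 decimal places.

-54.56042, 178.18750

Field R=17, D=3: +17·20° lon, +3·10° lat → SW at lon 160°, lat -60°.
Square 9, 5: +9·2° lon, +5·1° lat → SW at lon 178°, lat -55°.
Subsquare c=2, k=10: +2·0.0833333° lon, +10·0.0416667° lat → SW at lon 178.167°, lat -54.5833°.
Extended square 2, 5: +2·0.00833333° lon, +5·0.00416667° lat → SW at lon 178.183°, lat -54.5625°.
Cell spans 0.00833333° lon × 0.00416667° lat. Centre is SW corner plus half of each.
latitude -54.56042, longitude 178.18750.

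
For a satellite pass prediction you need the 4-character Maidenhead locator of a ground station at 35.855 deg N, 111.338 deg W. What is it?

Shift to the Maidenhead origin (180°W, 90°S): lon 68.66, lat 125.85.
Field: 68.66/20 → 3 → D, 125.85/10 → 12 → M; chars DM.
Square: 8.66/2 → 4, 5.85/1 → 5; chars 45.

DM45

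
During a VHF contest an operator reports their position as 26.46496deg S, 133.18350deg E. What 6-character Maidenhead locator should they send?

PG63om

Offset from 180°W / 90°S: lon 313.1835°, lat 63.5350°.
Field: 313.1835/20 → 15 → P, 63.5350/10 → 6 → G; chars PG.
Square: 13.1835/2 → 6, 3.5350/1 → 3; chars 63.
Subsquare: 1.1835/0.0833333 → 14 → o, 0.5350/0.0416667 → 12 → m; chars om.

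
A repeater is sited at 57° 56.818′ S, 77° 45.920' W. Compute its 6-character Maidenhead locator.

FD12cb

Shift to the Maidenhead origin (180°W, 90°S): lon 102.2347, lat 32.0530.
Field: 102.2347/20 → 5 → F, 32.0530/10 → 3 → D; chars FD.
Square: 2.2347/2 → 1, 2.0530/1 → 2; chars 12.
Subsquare: 0.2347/0.0833333 → 2 → c, 0.0530/0.0416667 → 1 → b; chars cb.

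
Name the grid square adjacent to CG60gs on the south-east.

CG60hr

Longitude subsquare g = 6; +1 → 7 = h.
Latitude subsquare s = 18; −1 → 17 = r.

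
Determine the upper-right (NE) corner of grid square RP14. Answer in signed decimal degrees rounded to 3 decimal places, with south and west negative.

Field R=17, P=15: +17·20° lon, +15·10° lat → SW at lon 160°, lat 60°.
Square 1, 4: +1·2° lon, +4·1° lat → SW at lon 162°, lat 64°.
Cell spans 2° lon × 1° lat. NE corner is SW corner plus one full cell.
latitude 65.000, longitude 164.000.

65.000, 164.000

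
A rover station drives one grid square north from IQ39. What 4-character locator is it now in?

IR30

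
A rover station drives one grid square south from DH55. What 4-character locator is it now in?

Latitude square 5; −1 → 4.
The longitude characters are unchanged.

DH54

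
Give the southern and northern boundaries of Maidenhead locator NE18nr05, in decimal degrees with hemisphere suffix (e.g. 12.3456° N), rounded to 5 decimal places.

41.27083° S, 41.26667° S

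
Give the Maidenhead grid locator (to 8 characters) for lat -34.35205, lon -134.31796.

Offset from 180°W / 90°S: lon 45.68204°, lat 55.64795°.
Field: 45.68204/20 → 2 → C, 55.64795/10 → 5 → F; chars CF.
Square: 5.68204/2 → 2, 5.64795/1 → 5; chars 25.
Subsquare: 1.68204/0.0833333 → 20 → u, 0.64795/0.0416667 → 15 → p; chars up.
Extended square: 0.01537/0.00833333 → 1, 0.02295/0.00416667 → 5; chars 15.

CF25up15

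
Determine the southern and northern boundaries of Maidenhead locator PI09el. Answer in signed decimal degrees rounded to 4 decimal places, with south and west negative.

Field P=15, I=8: +15·20° lon, +8·10° lat → SW at lon 120°, lat -10°.
Square 0, 9: +0·2° lon, +9·1° lat → SW at lon 120°, lat -1°.
Subsquare e=4, l=11: +4·0.0833333° lon, +11·0.0416667° lat → SW at lon 120.333°, lat -0.541667°.
Cell spans 0.0833333° lon × 0.0416667° lat.
south -0.5417, north -0.5000.

-0.5417, -0.5000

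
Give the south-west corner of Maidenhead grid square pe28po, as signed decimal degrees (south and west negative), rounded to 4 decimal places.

-41.4167, 125.2500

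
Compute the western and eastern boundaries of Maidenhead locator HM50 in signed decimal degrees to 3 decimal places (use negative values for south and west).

Field H=7, M=12: +7·20° lon, +12·10° lat → SW at lon -40°, lat 30°.
Square 5, 0: +5·2° lon, +0·1° lat → SW at lon -30°, lat 30°.
Cell spans 2° lon × 1° lat.
west -30.000, east -28.000.

-30.000, -28.000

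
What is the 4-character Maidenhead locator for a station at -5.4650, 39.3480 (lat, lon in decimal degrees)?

Shift to the Maidenhead origin (180°W, 90°S): lon 219.35, lat 84.53.
Field (20°×10°, letters A–R): 219.35/20 → 10 → K, 84.53/10 → 8 → I; chars KI.
Square (2°×1°, digits 0–9): 19.35/2 → 9, 4.53/1 → 4; chars 94.

KI94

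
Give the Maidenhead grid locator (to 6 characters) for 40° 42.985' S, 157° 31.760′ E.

Shift to the Maidenhead origin (180°W, 90°S): lon 337.5293, lat 49.2836.
Field: 337.5293/20 → 16 → Q, 49.2836/10 → 4 → E; chars QE.
Square: 17.5293/2 → 8, 9.2836/1 → 9; chars 89.
Subsquare: 1.5293/0.0833333 → 18 → s, 0.2836/0.0416667 → 6 → g; chars sg.

QE89sg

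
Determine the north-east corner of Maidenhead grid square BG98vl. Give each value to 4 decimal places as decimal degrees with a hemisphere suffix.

Field B=1, G=6: +1·20° lon, +6·10° lat → SW at lon -160°, lat -30°.
Square 9, 8: +9·2° lon, +8·1° lat → SW at lon -142°, lat -22°.
Subsquare v=21, l=11: +21·0.0833333° lon, +11·0.0416667° lat → SW at lon -140.25°, lat -21.5417°.
Cell spans 0.0833333° lon × 0.0416667° lat. NE corner is SW corner plus one full cell.
latitude 21.5000° S, longitude 140.1667° W.

21.5000° S, 140.1667° W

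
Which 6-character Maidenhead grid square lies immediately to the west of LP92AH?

LP82xh

Longitude subsquare a = 0; −1 → -1, wraps to 23 = x, carry into square.
Longitude square 9; −1 → 8.
The latitude characters are unchanged.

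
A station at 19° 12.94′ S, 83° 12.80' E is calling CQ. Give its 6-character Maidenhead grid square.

Shift to the Maidenhead origin (180°W, 90°S): lon 263.2133, lat 70.7843.
Field: lon ⌊263.2133/20⌋ = 13 → N; lat ⌊70.7843/10⌋ = 7 → H.
Square: lon ⌊3.2133/2⌋ = 1; lat ⌊0.7843/1⌋ = 0.
Subsquare: lon ⌊1.2133/0.0833333⌋ = 14 → o; lat ⌊0.7843/0.0416667⌋ = 18 → s.

NH10os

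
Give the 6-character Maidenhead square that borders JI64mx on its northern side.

JI65ma

Latitude subsquare x = 23; +1 → 24, wraps to 0 = a, carry into square.
Latitude square 4; +1 → 5.
The longitude characters are unchanged.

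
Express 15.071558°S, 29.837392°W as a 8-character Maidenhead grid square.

Offset from 180°W / 90°S: lon 150.16261°, lat 74.92844°.
Field (20°×10°, letters A–R): 150.16261/20 → 7 → H, 74.92844/10 → 7 → H; chars HH.
Square (2°×1°, digits 0–9): 10.16261/2 → 5, 4.92844/1 → 4; chars 54.
Subsquare (5′×2.5′, letters a–x): 0.16261/0.0833333 → 1 → b, 0.92844/0.0416667 → 22 → w; chars bw.
Extended square (30″×15″, digits 0–9): 0.07927/0.00833333 → 9, 0.01178/0.00416667 → 2; chars 92.

HH54bw92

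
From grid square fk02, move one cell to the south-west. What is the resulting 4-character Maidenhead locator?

EK91

Longitude square 0; −1 → -1, wraps to 9, carry into field.
Longitude field F = 5; −1 → 4 = E.
Latitude square 2; −1 → 1.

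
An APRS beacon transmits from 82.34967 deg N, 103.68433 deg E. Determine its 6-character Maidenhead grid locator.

OR12ui

Add 180° to longitude and 90° to latitude: 283.6843, 172.3497.
Field (20°×10°, letters A–R): lon ⌊283.6843/20⌋ = 14 → O; lat ⌊172.3497/10⌋ = 17 → R.
Square (2°×1°, digits 0–9): lon ⌊3.6843/2⌋ = 1; lat ⌊2.3497/1⌋ = 2.
Subsquare (5′×2.5′, letters a–x): lon ⌊1.6843/0.0833333⌋ = 20 → u; lat ⌊0.3497/0.0416667⌋ = 8 → i.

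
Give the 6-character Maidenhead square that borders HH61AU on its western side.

HH51xu

Longitude subsquare a = 0; −1 → -1, wraps to 23 = x, carry into square.
Longitude square 6; −1 → 5.
The latitude characters are unchanged.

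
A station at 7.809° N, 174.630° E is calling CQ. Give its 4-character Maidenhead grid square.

Add 180° to longitude and 90° to latitude: 354.63, 97.81.
Field (20°×10°, letters A–R): lon ⌊354.63/20⌋ = 17 → R; lat ⌊97.81/10⌋ = 9 → J.
Square (2°×1°, digits 0–9): lon ⌊14.63/2⌋ = 7; lat ⌊7.81/1⌋ = 7.

RJ77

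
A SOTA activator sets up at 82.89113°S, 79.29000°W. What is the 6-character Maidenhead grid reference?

FA07ic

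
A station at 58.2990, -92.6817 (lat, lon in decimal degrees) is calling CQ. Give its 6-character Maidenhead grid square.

EO38ph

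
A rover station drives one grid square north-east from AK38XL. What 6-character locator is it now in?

AK48am

Longitude subsquare x = 23; +1 → 24, wraps to 0 = a, carry into square.
Longitude square 3; +1 → 4.
Latitude subsquare l = 11; +1 → 12 = m.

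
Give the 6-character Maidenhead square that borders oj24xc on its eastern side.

OJ34ac

Longitude subsquare x = 23; +1 → 24, wraps to 0 = a, carry into square.
Longitude square 2; +1 → 3.
The latitude characters are unchanged.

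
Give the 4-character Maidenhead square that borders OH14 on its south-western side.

OH03

Longitude square 1; −1 → 0.
Latitude square 4; −1 → 3.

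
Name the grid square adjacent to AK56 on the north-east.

AK67

Longitude square 5; +1 → 6.
Latitude square 6; +1 → 7.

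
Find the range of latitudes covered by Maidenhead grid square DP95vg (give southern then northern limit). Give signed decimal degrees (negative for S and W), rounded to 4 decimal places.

65.2500, 65.2917

Field D=3, P=15: +3·20° lon, +15·10° lat → SW at lon -120°, lat 60°.
Square 9, 5: +9·2° lon, +5·1° lat → SW at lon -102°, lat 65°.
Subsquare v=21, g=6: +21·0.0833333° lon, +6·0.0416667° lat → SW at lon -100.25°, lat 65.25°.
Cell spans 0.0833333° lon × 0.0416667° lat.
south 65.2500, north 65.2917.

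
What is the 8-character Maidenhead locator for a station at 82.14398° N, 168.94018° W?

AR52md74

Offset from 180°W / 90°S: lon 11.05982°, lat 172.14398°.
Field: lon ⌊11.05982/20⌋ = 0 → A; lat ⌊172.14398/10⌋ = 17 → R.
Square: lon ⌊11.05982/2⌋ = 5; lat ⌊2.14398/1⌋ = 2.
Subsquare: lon ⌊1.05982/0.0833333⌋ = 12 → m; lat ⌊0.14398/0.0416667⌋ = 3 → d.
Extended square: lon ⌊0.05982/0.00833333⌋ = 7; lat ⌊0.01898/0.00416667⌋ = 4.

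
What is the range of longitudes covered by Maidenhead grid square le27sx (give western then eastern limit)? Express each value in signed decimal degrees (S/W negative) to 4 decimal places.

Field L=11, E=4: +11·20° lon, +4·10° lat → SW at lon 40°, lat -50°.
Square 2, 7: +2·2° lon, +7·1° lat → SW at lon 44°, lat -43°.
Subsquare s=18, x=23: +18·0.0833333° lon, +23·0.0416667° lat → SW at lon 45.5°, lat -42.0417°.
Cell spans 0.0833333° lon × 0.0416667° lat.
west 45.5000, east 45.5833.

45.5000, 45.5833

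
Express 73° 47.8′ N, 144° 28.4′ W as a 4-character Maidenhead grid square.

Shift to the Maidenhead origin (180°W, 90°S): lon 35.53, lat 163.80.
Field: lon ⌊35.53/20⌋ = 1 → B; lat ⌊163.80/10⌋ = 16 → Q.
Square: lon ⌊15.53/2⌋ = 7; lat ⌊3.80/1⌋ = 3.

BQ73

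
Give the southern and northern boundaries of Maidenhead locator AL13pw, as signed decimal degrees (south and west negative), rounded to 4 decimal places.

23.9167, 23.9583

Field A=0, L=11: +0·20° lon, +11·10° lat → SW at lon -180°, lat 20°.
Square 1, 3: +1·2° lon, +3·1° lat → SW at lon -178°, lat 23°.
Subsquare p=15, w=22: +15·0.0833333° lon, +22·0.0416667° lat → SW at lon -176.75°, lat 23.9167°.
Cell spans 0.0833333° lon × 0.0416667° lat.
south 23.9167, north 23.9583.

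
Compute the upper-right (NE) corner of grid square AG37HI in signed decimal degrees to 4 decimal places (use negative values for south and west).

-22.6250, -173.3333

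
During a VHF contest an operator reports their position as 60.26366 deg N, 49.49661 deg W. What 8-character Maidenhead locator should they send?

GP50gg03

Add 180° to longitude and 90° to latitude: 130.50339, 150.26366.
Field: lon ⌊130.50339/20⌋ = 6 → G; lat ⌊150.26366/10⌋ = 15 → P.
Square: lon ⌊10.50339/2⌋ = 5; lat ⌊0.26366/1⌋ = 0.
Subsquare: lon ⌊0.50339/0.0833333⌋ = 6 → g; lat ⌊0.26366/0.0416667⌋ = 6 → g.
Extended square: lon ⌊0.00339/0.00833333⌋ = 0; lat ⌊0.01366/0.00416667⌋ = 3.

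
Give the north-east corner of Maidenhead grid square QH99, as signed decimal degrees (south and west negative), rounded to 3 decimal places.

-10.000, 160.000

Field Q=16, H=7: +16·20° lon, +7·10° lat → SW at lon 140°, lat -20°.
Square 9, 9: +9·2° lon, +9·1° lat → SW at lon 158°, lat -11°.
Cell spans 2° lon × 1° lat. NE corner is SW corner plus one full cell.
latitude -10.000, longitude 160.000.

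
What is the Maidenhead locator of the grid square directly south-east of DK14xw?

DK24av

Longitude subsquare x = 23; +1 → 24, wraps to 0 = a, carry into square.
Longitude square 1; +1 → 2.
Latitude subsquare w = 22; −1 → 21 = v.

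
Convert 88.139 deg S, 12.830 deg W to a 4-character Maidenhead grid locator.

IA31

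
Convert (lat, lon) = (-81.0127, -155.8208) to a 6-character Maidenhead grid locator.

BA28cx

Shift to the Maidenhead origin (180°W, 90°S): lon 24.1792, lat 8.9873.
Field: lon ⌊24.1792/20⌋ = 1 → B; lat ⌊8.9873/10⌋ = 0 → A.
Square: lon ⌊4.1792/2⌋ = 2; lat ⌊8.9873/1⌋ = 8.
Subsquare: lon ⌊0.1792/0.0833333⌋ = 2 → c; lat ⌊0.9873/0.0416667⌋ = 23 → x.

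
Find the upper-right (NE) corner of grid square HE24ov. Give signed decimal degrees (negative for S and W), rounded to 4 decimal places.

-45.0833, -34.7500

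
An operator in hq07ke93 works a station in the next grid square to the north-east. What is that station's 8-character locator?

HQ07le04

Longitude extended square 9; +1 → 10, wraps to 0, carry into subsquare.
Longitude subsquare k = 10; +1 → 11 = l.
Latitude extended square 3; +1 → 4.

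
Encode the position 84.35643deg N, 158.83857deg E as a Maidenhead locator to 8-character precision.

QR94ki05

Offset from 180°W / 90°S: lon 338.83857°, lat 174.35643°.
Field: lon ⌊338.83857/20⌋ = 16 → Q; lat ⌊174.35643/10⌋ = 17 → R.
Square: lon ⌊18.83857/2⌋ = 9; lat ⌊4.35643/1⌋ = 4.
Subsquare: lon ⌊0.83857/0.0833333⌋ = 10 → k; lat ⌊0.35643/0.0416667⌋ = 8 → i.
Extended square: lon ⌊0.00524/0.00833333⌋ = 0; lat ⌊0.02310/0.00416667⌋ = 5.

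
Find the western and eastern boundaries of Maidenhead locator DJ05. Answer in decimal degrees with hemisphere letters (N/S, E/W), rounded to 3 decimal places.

Field D=3, J=9: +3·20° lon, +9·10° lat → SW at lon -120°, lat 0°.
Square 0, 5: +0·2° lon, +5·1° lat → SW at lon -120°, lat 5°.
Cell spans 2° lon × 1° lat.
west 120.000° W, east 118.000° W.

120.000° W, 118.000° W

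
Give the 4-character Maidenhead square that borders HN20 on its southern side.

HM29

Latitude square 0; −1 → -1, wraps to 9, carry into field.
Latitude field N = 13; −1 → 12 = M.
The longitude characters are unchanged.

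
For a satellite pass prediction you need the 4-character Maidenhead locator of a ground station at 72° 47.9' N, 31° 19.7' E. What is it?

KQ52

Offset from 180°W / 90°S: lon 211.33°, lat 162.80°.
Field (20°×10°, letters A–R): 211.33/20 → 10 → K, 162.80/10 → 16 → Q; chars KQ.
Square (2°×1°, digits 0–9): 11.33/2 → 5, 2.80/1 → 2; chars 52.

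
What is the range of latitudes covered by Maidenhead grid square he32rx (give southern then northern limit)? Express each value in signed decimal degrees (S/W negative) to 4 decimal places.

-47.0417, -47.0000

Field H=7, E=4: +7·20° lon, +4·10° lat → SW at lon -40°, lat -50°.
Square 3, 2: +3·2° lon, +2·1° lat → SW at lon -34°, lat -48°.
Subsquare r=17, x=23: +17·0.0833333° lon, +23·0.0416667° lat → SW at lon -32.5833°, lat -47.0417°.
Cell spans 0.0833333° lon × 0.0416667° lat.
south -47.0417, north -47.0000.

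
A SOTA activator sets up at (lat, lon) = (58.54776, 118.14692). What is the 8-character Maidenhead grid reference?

OO98bn71

Shift to the Maidenhead origin (180°W, 90°S): lon 298.14692, lat 148.54776.
Field (20°×10°, letters A–R): lon ⌊298.14692/20⌋ = 14 → O; lat ⌊148.54776/10⌋ = 14 → O.
Square (2°×1°, digits 0–9): lon ⌊18.14692/2⌋ = 9; lat ⌊8.54776/1⌋ = 8.
Subsquare (5′×2.5′, letters a–x): lon ⌊0.14692/0.0833333⌋ = 1 → b; lat ⌊0.54776/0.0416667⌋ = 13 → n.
Extended square (30″×15″, digits 0–9): lon ⌊0.06359/0.00833333⌋ = 7; lat ⌊0.00609/0.00416667⌋ = 1.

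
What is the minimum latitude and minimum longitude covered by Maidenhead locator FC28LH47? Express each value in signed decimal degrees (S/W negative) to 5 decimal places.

-61.67917, -75.05000

Field F=5, C=2: +5·20° lon, +2·10° lat → SW at lon -80°, lat -70°.
Square 2, 8: +2·2° lon, +8·1° lat → SW at lon -76°, lat -62°.
Subsquare l=11, h=7: +11·0.0833333° lon, +7·0.0416667° lat → SW at lon -75.0833°, lat -61.7083°.
Extended square 4, 7: +4·0.00833333° lon, +7·0.00416667° lat → SW at lon -75.05°, lat -61.6792°.
latitude -61.67917, longitude -75.05000.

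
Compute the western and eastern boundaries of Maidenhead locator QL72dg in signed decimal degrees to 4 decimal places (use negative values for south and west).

154.2500, 154.3333

Field Q=16, L=11: +16·20° lon, +11·10° lat → SW at lon 140°, lat 20°.
Square 7, 2: +7·2° lon, +2·1° lat → SW at lon 154°, lat 22°.
Subsquare d=3, g=6: +3·0.0833333° lon, +6·0.0416667° lat → SW at lon 154.25°, lat 22.25°.
Cell spans 0.0833333° lon × 0.0416667° lat.
west 154.2500, east 154.3333.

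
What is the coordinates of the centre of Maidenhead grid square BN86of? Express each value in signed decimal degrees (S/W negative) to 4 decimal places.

46.2292, -142.7917

Field B=1, N=13: +1·20° lon, +13·10° lat → SW at lon -160°, lat 40°.
Square 8, 6: +8·2° lon, +6·1° lat → SW at lon -144°, lat 46°.
Subsquare o=14, f=5: +14·0.0833333° lon, +5·0.0416667° lat → SW at lon -142.833°, lat 46.2083°.
Cell spans 0.0833333° lon × 0.0416667° lat. Centre is SW corner plus half of each.
latitude 46.2292, longitude -142.7917.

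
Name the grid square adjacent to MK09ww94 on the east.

MK09xw04

Longitude extended square 9; +1 → 10, wraps to 0, carry into subsquare.
Longitude subsquare w = 22; +1 → 23 = x.
The latitude characters are unchanged.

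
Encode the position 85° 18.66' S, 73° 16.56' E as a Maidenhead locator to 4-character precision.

MA64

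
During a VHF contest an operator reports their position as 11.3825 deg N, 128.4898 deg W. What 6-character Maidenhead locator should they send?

Add 180° to longitude and 90° to latitude: 51.5102, 101.3825.
Field: lon ⌊51.5102/20⌋ = 2 → C; lat ⌊101.3825/10⌋ = 10 → K.
Square: lon ⌊11.5102/2⌋ = 5; lat ⌊1.3825/1⌋ = 1.
Subsquare: lon ⌊1.5102/0.0833333⌋ = 18 → s; lat ⌊0.3825/0.0416667⌋ = 9 → j.

CK51sj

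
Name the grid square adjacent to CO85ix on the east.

Longitude subsquare i = 8; +1 → 9 = j.
The latitude characters are unchanged.

CO85jx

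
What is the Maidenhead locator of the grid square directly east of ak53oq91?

Longitude extended square 9; +1 → 10, wraps to 0, carry into subsquare.
Longitude subsquare o = 14; +1 → 15 = p.
The latitude characters are unchanged.

AK53pq01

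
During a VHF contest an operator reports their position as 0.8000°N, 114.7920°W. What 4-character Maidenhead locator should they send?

Add 180° to longitude and 90° to latitude: 65.21, 90.80.
Field: lon ⌊65.21/20⌋ = 3 → D; lat ⌊90.80/10⌋ = 9 → J.
Square: lon ⌊5.21/2⌋ = 2; lat ⌊0.80/1⌋ = 0.

DJ20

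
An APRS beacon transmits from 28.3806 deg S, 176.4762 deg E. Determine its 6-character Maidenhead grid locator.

Shift to the Maidenhead origin (180°W, 90°S): lon 356.4762, lat 61.6194.
Field: lon ⌊356.4762/20⌋ = 17 → R; lat ⌊61.6194/10⌋ = 6 → G.
Square: lon ⌊16.4762/2⌋ = 8; lat ⌊1.6194/1⌋ = 1.
Subsquare: lon ⌊0.4762/0.0833333⌋ = 5 → f; lat ⌊0.6194/0.0416667⌋ = 14 → o.

RG81fo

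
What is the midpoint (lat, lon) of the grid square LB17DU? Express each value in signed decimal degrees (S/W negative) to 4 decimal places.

Field L=11, B=1: +11·20° lon, +1·10° lat → SW at lon 40°, lat -80°.
Square 1, 7: +1·2° lon, +7·1° lat → SW at lon 42°, lat -73°.
Subsquare d=3, u=20: +3·0.0833333° lon, +20·0.0416667° lat → SW at lon 42.25°, lat -72.1667°.
Cell spans 0.0833333° lon × 0.0416667° lat. Centre is SW corner plus half of each.
latitude -72.1458, longitude 42.2917.

-72.1458, 42.2917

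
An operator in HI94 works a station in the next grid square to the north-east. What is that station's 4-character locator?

II05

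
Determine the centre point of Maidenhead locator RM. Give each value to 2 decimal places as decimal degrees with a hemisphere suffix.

35.00° N, 170.00° E

Field R=17, M=12: +17·20° lon, +12·10° lat → SW at lon 160°, lat 30°.
Cell spans 20° lon × 10° lat. Centre is SW corner plus half of each.
latitude 35.00° N, longitude 170.00° E.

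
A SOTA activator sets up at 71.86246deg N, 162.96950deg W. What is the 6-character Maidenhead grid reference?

Shift to the Maidenhead origin (180°W, 90°S): lon 17.0305, lat 161.8625.
Field: lon ⌊17.0305/20⌋ = 0 → A; lat ⌊161.8625/10⌋ = 16 → Q.
Square: lon ⌊17.0305/2⌋ = 8; lat ⌊1.8625/1⌋ = 1.
Subsquare: lon ⌊1.0305/0.0833333⌋ = 12 → m; lat ⌊0.8625/0.0416667⌋ = 20 → u.

AQ81mu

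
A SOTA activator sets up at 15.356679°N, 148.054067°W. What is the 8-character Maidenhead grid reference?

BK55xi35

Add 180° to longitude and 90° to latitude: 31.94593, 105.35668.
Field: lon ⌊31.94593/20⌋ = 1 → B; lat ⌊105.35668/10⌋ = 10 → K.
Square: lon ⌊11.94593/2⌋ = 5; lat ⌊5.35668/1⌋ = 5.
Subsquare: lon ⌊1.94593/0.0833333⌋ = 23 → x; lat ⌊0.35668/0.0416667⌋ = 8 → i.
Extended square: lon ⌊0.02927/0.00833333⌋ = 3; lat ⌊0.02335/0.00416667⌋ = 5.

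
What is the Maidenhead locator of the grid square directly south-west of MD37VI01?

Longitude extended square 0; −1 → -1, wraps to 9, carry into subsquare.
Longitude subsquare v = 21; −1 → 20 = u.
Latitude extended square 1; −1 → 0.

MD37ui90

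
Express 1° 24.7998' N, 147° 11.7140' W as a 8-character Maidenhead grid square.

Add 180° to longitude and 90° to latitude: 32.80477, 91.41333.
Field: 32.80477/20 → 1 → B, 91.41333/10 → 9 → J; chars BJ.
Square: 12.80477/2 → 6, 1.41333/1 → 1; chars 61.
Subsquare: 0.80477/0.0833333 → 9 → j, 0.41333/0.0416667 → 9 → j; chars jj.
Extended square: 0.05477/0.00833333 → 6, 0.03833/0.00416667 → 9; chars 69.

BJ61jj69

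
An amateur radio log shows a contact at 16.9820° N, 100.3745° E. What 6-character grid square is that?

Shift to the Maidenhead origin (180°W, 90°S): lon 280.3745, lat 106.9820.
Field (20°×10°, letters A–R): lon ⌊280.3745/20⌋ = 14 → O; lat ⌊106.9820/10⌋ = 10 → K.
Square (2°×1°, digits 0–9): lon ⌊0.3745/2⌋ = 0; lat ⌊6.9820/1⌋ = 6.
Subsquare (5′×2.5′, letters a–x): lon ⌊0.3745/0.0833333⌋ = 4 → e; lat ⌊0.9820/0.0416667⌋ = 23 → x.

OK06ex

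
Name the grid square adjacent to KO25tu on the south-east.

Longitude subsquare t = 19; +1 → 20 = u.
Latitude subsquare u = 20; −1 → 19 = t.

KO25ut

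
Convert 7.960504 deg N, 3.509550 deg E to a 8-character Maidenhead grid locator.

Shift to the Maidenhead origin (180°W, 90°S): lon 183.50955, lat 97.96050.
Field: lon ⌊183.50955/20⌋ = 9 → J; lat ⌊97.96050/10⌋ = 9 → J.
Square: lon ⌊3.50955/2⌋ = 1; lat ⌊7.96050/1⌋ = 7.
Subsquare: lon ⌊1.50955/0.0833333⌋ = 18 → s; lat ⌊0.96050/0.0416667⌋ = 23 → x.
Extended square: lon ⌊0.00955/0.00833333⌋ = 1; lat ⌊0.00217/0.00416667⌋ = 0.

JJ17sx10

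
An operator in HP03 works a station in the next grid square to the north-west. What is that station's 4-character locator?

GP94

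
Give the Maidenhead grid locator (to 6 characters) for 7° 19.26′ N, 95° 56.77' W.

Offset from 180°W / 90°S: lon 84.0538°, lat 97.3210°.
Field (20°×10°, letters A–R): 84.0538/20 → 4 → E, 97.3210/10 → 9 → J; chars EJ.
Square (2°×1°, digits 0–9): 4.0538/2 → 2, 7.3210/1 → 7; chars 27.
Subsquare (5′×2.5′, letters a–x): 0.0538/0.0833333 → 0 → a, 0.3210/0.0416667 → 7 → h; chars ah.

EJ27ah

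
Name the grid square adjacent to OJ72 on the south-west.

OJ61

Longitude square 7; −1 → 6.
Latitude square 2; −1 → 1.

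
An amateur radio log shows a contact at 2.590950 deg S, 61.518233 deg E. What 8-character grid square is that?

MI07sj28

Add 180° to longitude and 90° to latitude: 241.51823, 87.40905.
Field: lon ⌊241.51823/20⌋ = 12 → M; lat ⌊87.40905/10⌋ = 8 → I.
Square: lon ⌊1.51823/2⌋ = 0; lat ⌊7.40905/1⌋ = 7.
Subsquare: lon ⌊1.51823/0.0833333⌋ = 18 → s; lat ⌊0.40905/0.0416667⌋ = 9 → j.
Extended square: lon ⌊0.01823/0.00833333⌋ = 2; lat ⌊0.03405/0.00416667⌋ = 8.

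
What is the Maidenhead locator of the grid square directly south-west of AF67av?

AF57xu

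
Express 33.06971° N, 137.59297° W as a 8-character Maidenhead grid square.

CM13eb86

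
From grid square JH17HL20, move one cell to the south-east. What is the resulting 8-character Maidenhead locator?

JH17hk39

Longitude extended square 2; +1 → 3.
Latitude extended square 0; −1 → -1, wraps to 9, carry into subsquare.
Latitude subsquare l = 11; −1 → 10 = k.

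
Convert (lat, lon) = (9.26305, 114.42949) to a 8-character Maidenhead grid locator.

Offset from 180°W / 90°S: lon 294.42949°, lat 99.26305°.
Field: 294.42949/20 → 14 → O, 99.26305/10 → 9 → J; chars OJ.
Square: 14.42949/2 → 7, 9.26305/1 → 9; chars 79.
Subsquare: 0.42949/0.0833333 → 5 → f, 0.26305/0.0416667 → 6 → g; chars fg.
Extended square: 0.01282/0.00833333 → 1, 0.01305/0.00416667 → 3; chars 13.

OJ79fg13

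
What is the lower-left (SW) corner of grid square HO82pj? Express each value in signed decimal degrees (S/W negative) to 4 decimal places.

52.3750, -22.7500

Field H=7, O=14: +7·20° lon, +14·10° lat → SW at lon -40°, lat 50°.
Square 8, 2: +8·2° lon, +2·1° lat → SW at lon -24°, lat 52°.
Subsquare p=15, j=9: +15·0.0833333° lon, +9·0.0416667° lat → SW at lon -22.75°, lat 52.375°.
latitude 52.3750, longitude -22.7500.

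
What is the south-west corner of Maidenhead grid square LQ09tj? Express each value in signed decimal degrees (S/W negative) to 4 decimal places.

79.3750, 41.5833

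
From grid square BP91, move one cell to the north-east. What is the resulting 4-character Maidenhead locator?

CP02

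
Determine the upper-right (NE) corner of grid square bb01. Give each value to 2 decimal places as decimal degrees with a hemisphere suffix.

78.00° S, 158.00° W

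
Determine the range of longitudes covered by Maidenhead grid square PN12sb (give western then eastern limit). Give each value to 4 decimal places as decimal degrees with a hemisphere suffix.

Field P=15, N=13: +15·20° lon, +13·10° lat → SW at lon 120°, lat 40°.
Square 1, 2: +1·2° lon, +2·1° lat → SW at lon 122°, lat 42°.
Subsquare s=18, b=1: +18·0.0833333° lon, +1·0.0416667° lat → SW at lon 123.5°, lat 42.0417°.
Cell spans 0.0833333° lon × 0.0416667° lat.
west 123.5000° E, east 123.5833° E.

123.5000° E, 123.5833° E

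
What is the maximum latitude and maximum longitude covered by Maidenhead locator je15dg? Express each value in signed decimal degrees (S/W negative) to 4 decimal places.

-44.7083, 2.3333

Field J=9, E=4: +9·20° lon, +4·10° lat → SW at lon 0°, lat -50°.
Square 1, 5: +1·2° lon, +5·1° lat → SW at lon 2°, lat -45°.
Subsquare d=3, g=6: +3·0.0833333° lon, +6·0.0416667° lat → SW at lon 2.25°, lat -44.75°.
Cell spans 0.0833333° lon × 0.0416667° lat. NE corner is SW corner plus one full cell.
latitude -44.7083, longitude 2.3333.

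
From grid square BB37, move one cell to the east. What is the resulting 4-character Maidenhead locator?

Longitude square 3; +1 → 4.
The latitude characters are unchanged.

BB47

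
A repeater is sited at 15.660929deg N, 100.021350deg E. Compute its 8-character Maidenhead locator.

OK05ap28

Offset from 180°W / 90°S: lon 280.02135°, lat 105.66093°.
Field: 280.02135/20 → 14 → O, 105.66093/10 → 10 → K; chars OK.
Square: 0.02135/2 → 0, 5.66093/1 → 5; chars 05.
Subsquare: 0.02135/0.0833333 → 0 → a, 0.66093/0.0416667 → 15 → p; chars ap.
Extended square: 0.02135/0.00833333 → 2, 0.03593/0.00416667 → 8; chars 28.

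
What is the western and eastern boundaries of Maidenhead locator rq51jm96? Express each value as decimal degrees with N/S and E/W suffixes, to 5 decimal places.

Field R=17, Q=16: +17·20° lon, +16·10° lat → SW at lon 160°, lat 70°.
Square 5, 1: +5·2° lon, +1·1° lat → SW at lon 170°, lat 71°.
Subsquare j=9, m=12: +9·0.0833333° lon, +12·0.0416667° lat → SW at lon 170.75°, lat 71.5°.
Extended square 9, 6: +9·0.00833333° lon, +6·0.00416667° lat → SW at lon 170.825°, lat 71.525°.
Cell spans 0.00833333° lon × 0.00416667° lat.
west 170.82500° E, east 170.83333° E.

170.82500° E, 170.83333° E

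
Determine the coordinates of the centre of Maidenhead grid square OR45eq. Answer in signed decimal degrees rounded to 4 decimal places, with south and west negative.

Field O=14, R=17: +14·20° lon, +17·10° lat → SW at lon 100°, lat 80°.
Square 4, 5: +4·2° lon, +5·1° lat → SW at lon 108°, lat 85°.
Subsquare e=4, q=16: +4·0.0833333° lon, +16·0.0416667° lat → SW at lon 108.333°, lat 85.6667°.
Cell spans 0.0833333° lon × 0.0416667° lat. Centre is SW corner plus half of each.
latitude 85.6875, longitude 108.3750.

85.6875, 108.3750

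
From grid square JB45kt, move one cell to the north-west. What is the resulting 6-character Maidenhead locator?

JB45ju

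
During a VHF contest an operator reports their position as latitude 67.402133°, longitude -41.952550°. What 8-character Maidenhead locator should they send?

GP97aj56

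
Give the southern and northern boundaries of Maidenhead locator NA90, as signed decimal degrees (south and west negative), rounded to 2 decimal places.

-90.00, -89.00

Field N=13, A=0: +13·20° lon, +0·10° lat → SW at lon 80°, lat -90°.
Square 9, 0: +9·2° lon, +0·1° lat → SW at lon 98°, lat -90°.
Cell spans 2° lon × 1° lat.
south -90.00, north -89.00.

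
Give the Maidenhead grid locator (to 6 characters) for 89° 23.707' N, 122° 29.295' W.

CR89sj

Offset from 180°W / 90°S: lon 57.5118°, lat 179.3951°.
Field (20°×10°, letters A–R): lon ⌊57.5118/20⌋ = 2 → C; lat ⌊179.3951/10⌋ = 17 → R.
Square (2°×1°, digits 0–9): lon ⌊17.5118/2⌋ = 8; lat ⌊9.3951/1⌋ = 9.
Subsquare (5′×2.5′, letters a–x): lon ⌊1.5118/0.0833333⌋ = 18 → s; lat ⌊0.3951/0.0416667⌋ = 9 → j.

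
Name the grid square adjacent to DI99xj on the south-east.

EI09ai

Longitude subsquare x = 23; +1 → 24, wraps to 0 = a, carry into square.
Longitude square 9; +1 → 10, wraps to 0, carry into field.
Longitude field D = 3; +1 → 4 = E.
Latitude subsquare j = 9; −1 → 8 = i.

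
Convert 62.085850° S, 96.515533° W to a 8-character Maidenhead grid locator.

Shift to the Maidenhead origin (180°W, 90°S): lon 83.48447, lat 27.91415.
Field: lon ⌊83.48447/20⌋ = 4 → E; lat ⌊27.91415/10⌋ = 2 → C.
Square: lon ⌊3.48447/2⌋ = 1; lat ⌊7.91415/1⌋ = 7.
Subsquare: lon ⌊1.48447/0.0833333⌋ = 17 → r; lat ⌊0.91415/0.0416667⌋ = 21 → v.
Extended square: lon ⌊0.06780/0.00833333⌋ = 8; lat ⌊0.03915/0.00416667⌋ = 9.

EC17rv89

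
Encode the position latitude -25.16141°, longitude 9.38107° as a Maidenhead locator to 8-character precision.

Offset from 180°W / 90°S: lon 189.38107°, lat 64.83859°.
Field (20°×10°, letters A–R): lon ⌊189.38107/20⌋ = 9 → J; lat ⌊64.83859/10⌋ = 6 → G.
Square (2°×1°, digits 0–9): lon ⌊9.38107/2⌋ = 4; lat ⌊4.83859/1⌋ = 4.
Subsquare (5′×2.5′, letters a–x): lon ⌊1.38107/0.0833333⌋ = 16 → q; lat ⌊0.83859/0.0416667⌋ = 20 → u.
Extended square (30″×15″, digits 0–9): lon ⌊0.04774/0.00833333⌋ = 5; lat ⌊0.00526/0.00416667⌋ = 1.

JG44qu51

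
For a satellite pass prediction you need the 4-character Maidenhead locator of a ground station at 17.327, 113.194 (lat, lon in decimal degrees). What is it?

Shift to the Maidenhead origin (180°W, 90°S): lon 293.19, lat 107.33.
Field: lon ⌊293.19/20⌋ = 14 → O; lat ⌊107.33/10⌋ = 10 → K.
Square: lon ⌊13.19/2⌋ = 6; lat ⌊7.33/1⌋ = 7.

OK67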